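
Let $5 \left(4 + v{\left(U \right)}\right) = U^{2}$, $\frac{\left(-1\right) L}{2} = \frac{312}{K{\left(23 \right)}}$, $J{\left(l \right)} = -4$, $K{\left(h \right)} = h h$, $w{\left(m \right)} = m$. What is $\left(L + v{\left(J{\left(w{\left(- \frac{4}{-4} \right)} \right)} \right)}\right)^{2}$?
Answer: $\frac{27415696}{6996025} \approx 3.9188$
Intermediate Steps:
$K{\left(h \right)} = h^{2}$
$L = - \frac{624}{529}$ ($L = - 2 \frac{312}{23^{2}} = - 2 \cdot \frac{312}{529} = - 2 \cdot 312 \cdot \frac{1}{529} = \left(-2\right) \frac{312}{529} = - \frac{624}{529} \approx -1.1796$)
$v{\left(U \right)} = -4 + \frac{U^{2}}{5}$
$\left(L + v{\left(J{\left(w{\left(- \frac{4}{-4} \right)} \right)} \right)}\right)^{2} = \left(- \frac{624}{529} - \left(4 - \frac{\left(-4\right)^{2}}{5}\right)\right)^{2} = \left(- \frac{624}{529} + \left(-4 + \frac{1}{5} \cdot 16\right)\right)^{2} = \left(- \frac{624}{529} + \left(-4 + \frac{16}{5}\right)\right)^{2} = \left(- \frac{624}{529} - \frac{4}{5}\right)^{2} = \left(- \frac{5236}{2645}\right)^{2} = \frac{27415696}{6996025}$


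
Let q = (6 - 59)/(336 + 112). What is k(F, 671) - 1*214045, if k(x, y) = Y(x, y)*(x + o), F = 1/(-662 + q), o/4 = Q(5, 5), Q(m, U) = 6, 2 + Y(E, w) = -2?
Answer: -63520428897/296629 ≈ -2.1414e+5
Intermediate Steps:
Y(E, w) = -4 (Y(E, w) = -2 - 2 = -4)
q = -53/448 ≈ -0.11830
o = 24 (o = 4*6 = 24)
F = -448/296629 (F = 1/(-662 - 53/448) = 1/(-296629/448) = -448/296629 ≈ -0.0015103)
k(x, y) = -96 - 4*x (k(x, y) = -4*(x + 24) = -4*(24 + x) = -96 - 4*x)
k(F, 671) - 1*214045 = (-96 - 4*(-448/296629)) - 1*214045 = (-96 + 1792/296629) - 214045 = -28474592/296629 - 214045 = -63520428897/296629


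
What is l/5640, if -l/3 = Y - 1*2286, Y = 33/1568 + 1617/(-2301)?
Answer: 2750091457/2260993280 ≈ 1.2163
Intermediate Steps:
Y = -819841/1202656 (Y = 33*(1/1568) + 1617*(-1/2301) = 33/1568 - 539/767 = -819841/1202656 ≈ -0.68169)
l = 8250274371/1202656 (l = -3*(-819841/1202656 - 1*2286) = -3*(-819841/1202656 - 2286) = -3*(-2750091457/1202656) = 8250274371/1202656 ≈ 6860.0)
l/5640 = (8250274371/1202656)/5640 = (8250274371/1202656)*(1/5640) = 2750091457/2260993280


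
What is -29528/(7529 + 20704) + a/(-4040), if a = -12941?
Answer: 246070133/114061320 ≈ 2.1573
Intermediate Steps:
-29528/(7529 + 20704) + a/(-4040) = -29528/(7529 + 20704) - 12941/(-4040) = -29528/28233 - 12941*(-1/4040) = -29528*1/28233 + 12941/4040 = -29528/28233 + 12941/4040 = 246070133/114061320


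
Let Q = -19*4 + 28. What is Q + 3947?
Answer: 3899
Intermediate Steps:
Q = -48 (Q = -76 + 28 = -48)
Q + 3947 = -48 + 3947 = 3899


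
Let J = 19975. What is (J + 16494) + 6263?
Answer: 42732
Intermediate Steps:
(J + 16494) + 6263 = (19975 + 16494) + 6263 = 36469 + 6263 = 42732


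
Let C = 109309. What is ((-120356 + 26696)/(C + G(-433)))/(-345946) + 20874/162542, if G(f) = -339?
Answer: 19672943925390/153186633578651 ≈ 0.12842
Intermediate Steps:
((-120356 + 26696)/(C + G(-433)))/(-345946) + 20874/162542 = ((-120356 + 26696)/(109309 - 339))/(-345946) + 20874/162542 = -93660/108970*(-1/345946) + 20874*(1/162542) = -93660*1/108970*(-1/345946) + 10437/81271 = -9366/10897*(-1/345946) + 10437/81271 = 4683/1884886781 + 10437/81271 = 19672943925390/153186633578651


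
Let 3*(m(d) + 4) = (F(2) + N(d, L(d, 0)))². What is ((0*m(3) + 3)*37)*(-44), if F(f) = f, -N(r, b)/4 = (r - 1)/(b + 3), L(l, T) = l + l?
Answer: -4884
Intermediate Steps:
L(l, T) = 2*l
N(r, b) = -4*(-1 + r)/(3 + b) (N(r, b) = -4*(r - 1)/(b + 3) = -4*(-1 + r)/(3 + b))
m(d) = -4 + (2 + 4*(1 - d)/(3 + 2*d))²/3
((0*m(3) + 3)*37)*(-44) = ((0*(-4 + 100/(3*(3 + 2*3)²)) + 3)*37)*(-44) = ((0*(-4 + 100/(3*(3 + 6)²)) + 3)*37)*(-44) = ((0*(-4 + (100/3)/9²) + 3)*37)*(-44) = ((0*(-4 + (100/3)*(1/81)) + 3)*37)*(-44) = ((0*(-4 + 100/243) + 3)*37)*(-44) = ((0*(-872/243) + 3)*37)*(-44) = ((0 + 3)*37)*(-44) = (3*37)*(-44) = 111*(-44) = -4884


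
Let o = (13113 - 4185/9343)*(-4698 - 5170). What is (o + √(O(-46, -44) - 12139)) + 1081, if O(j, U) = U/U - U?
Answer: -1208924244449/9343 + I*√12094 ≈ -1.2939e+8 + 109.97*I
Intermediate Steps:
O(j, U) = 1 - U
o = -1208934344232/9343 (o = (13113 - 4185*1/9343)*(-9868) = (13113 - 4185/9343)*(-9868) = (122510574/9343)*(-9868) = -1208934344232/9343 ≈ -1.2939e+8)
(o + √(O(-46, -44) - 12139)) + 1081 = (-1208934344232/9343 + √((1 - 1*(-44)) - 12139)) + 1081 = (-1208934344232/9343 + √((1 + 44) - 12139)) + 1081 = (-1208934344232/9343 + √(45 - 12139)) + 1081 = (-1208934344232/9343 + √(-12094)) + 1081 = (-1208934344232/9343 + I*√12094) + 1081 = -1208924244449/9343 + I*√12094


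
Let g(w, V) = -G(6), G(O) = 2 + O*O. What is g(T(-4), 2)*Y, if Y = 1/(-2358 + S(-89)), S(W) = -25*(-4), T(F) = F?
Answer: 19/1129 ≈ 0.016829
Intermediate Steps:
G(O) = 2 + O²
S(W) = 100
g(w, V) = -38 (g(w, V) = -(2 + 6²) = -(2 + 36) = -1*38 = -38)
Y = -1/2258 (Y = 1/(-2358 + 100) = 1/(-2258) = -1/2258 ≈ -0.00044287)
g(T(-4), 2)*Y = -38*(-1/2258) = 19/1129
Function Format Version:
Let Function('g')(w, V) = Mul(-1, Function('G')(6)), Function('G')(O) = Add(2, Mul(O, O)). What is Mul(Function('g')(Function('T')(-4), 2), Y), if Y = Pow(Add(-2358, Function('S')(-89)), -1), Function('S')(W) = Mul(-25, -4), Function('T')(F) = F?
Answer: Rational(19, 1129) ≈ 0.016829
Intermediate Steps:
Function('G')(O) = Add(2, Pow(O, 2))
Function('S')(W) = 100
Function('g')(w, V) = -38 (Function('g')(w, V) = Mul(-1, Add(2, Pow(6, 2))) = Mul(-1, Add(2, 36)) = Mul(-1, 38) = -38)
Y = Rational(-1, 2258) (Y = Pow(Add(-2358, 100), -1) = Pow(-2258, -1) = Rational(-1, 2258) ≈ -0.00044287)
Mul(Function('g')(Function('T')(-4), 2), Y) = Mul(-38, Rational(-1, 2258)) = Rational(19, 1129)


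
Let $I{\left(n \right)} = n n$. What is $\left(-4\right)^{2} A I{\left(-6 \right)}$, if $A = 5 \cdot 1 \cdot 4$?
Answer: $11520$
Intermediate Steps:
$I{\left(n \right)} = n^{2}$
$A = 20$ ($A = 5 \cdot 4 = 20$)
$\left(-4\right)^{2} A I{\left(-6 \right)} = \left(-4\right)^{2} \cdot 20 \left(-6\right)^{2} = 16 \cdot 20 \cdot 36 = 320 \cdot 36 = 11520$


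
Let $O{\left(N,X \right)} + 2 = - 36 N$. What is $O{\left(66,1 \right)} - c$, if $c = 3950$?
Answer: $-6328$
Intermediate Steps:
$O{\left(N,X \right)} = -2 - 36 N$
$O{\left(66,1 \right)} - c = \left(-2 - 2376\right) - 3950 = -2378 - 3950 = -6328$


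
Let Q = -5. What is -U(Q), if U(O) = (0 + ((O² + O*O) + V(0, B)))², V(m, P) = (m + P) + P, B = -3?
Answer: -1936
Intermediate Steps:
V(m, P) = m + 2*P (V(m, P) = (P + m) + P = m + 2*P)
U(O) = (-6 + 2*O²)² (U(O) = (0 + ((O² + O*O) + (0 + 2*(-3))))² = (0 + ((O² + O²) + (0 - 6)))² = (0 + (2*O² - 6))² = (0 + (-6 + 2*O²))² = (-6 + 2*O²)²)
-U(Q) = -4*(-3 + (-5)²)² = -4*(-3 + 25)² = -4*22² = -4*484 = -1*1936 = -1936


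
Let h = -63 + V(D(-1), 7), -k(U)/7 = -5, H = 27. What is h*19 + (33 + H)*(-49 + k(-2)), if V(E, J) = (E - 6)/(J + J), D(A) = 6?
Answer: -2037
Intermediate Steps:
k(U) = 35 (k(U) = -7*(-5) = 35)
V(E, J) = (-6 + E)/(2*J) (V(E, J) = (-6 + E)/((2*J)) = (-6 + E)*(1/(2*J)) = (-6 + E)/(2*J))
h = -63 (h = -63 + (½)*(-6 + 6)/7 = -63 + (½)*(⅐)*0 = -63 + 0 = -63)
h*19 + (33 + H)*(-49 + k(-2)) = -63*19 + (33 + 27)*(-49 + 35) = -1197 + 60*(-14) = -1197 - 840 = -2037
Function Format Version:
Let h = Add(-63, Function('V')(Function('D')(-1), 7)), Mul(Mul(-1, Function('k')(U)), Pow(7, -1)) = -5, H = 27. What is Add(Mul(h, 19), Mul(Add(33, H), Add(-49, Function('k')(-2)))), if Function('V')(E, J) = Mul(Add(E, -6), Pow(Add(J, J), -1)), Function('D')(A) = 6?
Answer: -2037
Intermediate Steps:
Function('k')(U) = 35 (Function('k')(U) = Mul(-7, -5) = 35)
Function('V')(E, J) = Mul(Rational(1, 2), Pow(J, -1), Add(-6, E)) (Function('V')(E, J) = Mul(Add(-6, E), Pow(Mul(2, J), -1)) = Mul(Add(-6, E), Mul(Rational(1, 2), Pow(J, -1))) = Mul(Rational(1, 2), Pow(J, -1), Add(-6, E)))
h = -63 (h = Add(-63, Mul(Rational(1, 2), Pow(7, -1), Add(-6, 6))) = Add(-63, Mul(Rational(1, 2), Rational(1, 7), 0)) = Add(-63, 0) = -63)
Add(Mul(h, 19), Mul(Add(33, H), Add(-49, Function('k')(-2)))) = Add(Mul(-63, 19), Mul(Add(33, 27), Add(-49, 35))) = Add(-1197, Mul(60, -14)) = Add(-1197, -840) = -2037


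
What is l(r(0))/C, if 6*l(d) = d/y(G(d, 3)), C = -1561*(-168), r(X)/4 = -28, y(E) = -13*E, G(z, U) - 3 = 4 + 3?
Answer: 1/1826370 ≈ 5.4753e-7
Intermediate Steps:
G(z, U) = 10 (G(z, U) = 3 + (4 + 3) = 3 + 7 = 10)
r(X) = -112 (r(X) = 4*(-28) = -112)
C = 262248
l(d) = -d/780 (l(d) = (d/((-13*10)))/6 = (d/(-130))/6 = (d*(-1/130))/6 = (-d/130)/6 = -d/780)
l(r(0))/C = -1/780*(-112)/262248 = (28/195)*(1/262248) = 1/1826370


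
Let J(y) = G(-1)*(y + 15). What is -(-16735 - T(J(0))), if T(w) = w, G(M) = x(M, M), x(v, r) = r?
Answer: 16720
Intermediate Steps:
G(M) = M
J(y) = -15 - y (J(y) = -(y + 15) = -(15 + y) = -15 - y)
-(-16735 - T(J(0))) = -(-16735 - (-15 - 1*0)) = -(-16735 - (-15 + 0)) = -(-16735 - 1*(-15)) = -(-16735 + 15) = -1*(-16720) = 16720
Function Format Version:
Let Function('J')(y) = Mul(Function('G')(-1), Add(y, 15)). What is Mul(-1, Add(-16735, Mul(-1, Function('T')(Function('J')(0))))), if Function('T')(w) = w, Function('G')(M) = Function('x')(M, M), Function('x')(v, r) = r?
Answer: 16720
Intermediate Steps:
Function('G')(M) = M
Function('J')(y) = Add(-15, Mul(-1, y)) (Function('J')(y) = Mul(-1, Add(y, 15)) = Mul(-1, Add(15, y)) = Add(-15, Mul(-1, y)))
Mul(-1, Add(-16735, Mul(-1, Function('T')(Function('J')(0))))) = Mul(-1, Add(-16735, Mul(-1, Add(-15, Mul(-1, 0))))) = Mul(-1, Add(-16735, Mul(-1, Add(-15, 0)))) = Mul(-1, Add(-16735, Mul(-1, -15))) = Mul(-1, Add(-16735, 15)) = Mul(-1, -16720) = 16720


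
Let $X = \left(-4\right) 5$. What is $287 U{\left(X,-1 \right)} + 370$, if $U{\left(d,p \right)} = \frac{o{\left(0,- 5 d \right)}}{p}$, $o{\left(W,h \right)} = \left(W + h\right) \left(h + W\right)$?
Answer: $-2869630$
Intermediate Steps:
$o{\left(W,h \right)} = \left(W + h\right)^{2}$ ($o{\left(W,h \right)} = \left(W + h\right) \left(W + h\right) = \left(W + h\right)^{2}$)
$X = -20$
$U{\left(d,p \right)} = \frac{25 d^{2}}{p}$ ($U{\left(d,p \right)} = \frac{\left(0 - 5 d\right)^{2}}{p} = \frac{\left(- 5 d\right)^{2}}{p} = \frac{25 d^{2}}{p}$)
$287 U{\left(X,-1 \right)} + 370 = 287 \frac{25 \left(-20\right)^{2}}{-1} + 370 = 287 \cdot 25 \cdot 400 \left(-1\right) + 370 = 287 \left(-10000\right) + 370 = -2870000 + 370 = -2869630$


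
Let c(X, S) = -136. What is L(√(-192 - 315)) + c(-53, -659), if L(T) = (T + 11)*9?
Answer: -37 + 117*I*√3 ≈ -37.0 + 202.65*I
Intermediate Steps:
L(T) = 99 + 9*T (L(T) = (11 + T)*9 = 99 + 9*T)
L(√(-192 - 315)) + c(-53, -659) = (99 + 9*√(-192 - 315)) - 136 = (99 + 9*√(-507)) - 136 = (99 + 9*(13*I*√3)) - 136 = (99 + 117*I*√3) - 136 = -37 + 117*I*√3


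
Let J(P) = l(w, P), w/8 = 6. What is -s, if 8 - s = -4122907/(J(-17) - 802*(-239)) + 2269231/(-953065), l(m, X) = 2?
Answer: -1165166510327/36536699840 ≈ -31.890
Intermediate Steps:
w = 48 (w = 8*6 = 48)
J(P) = 2
s = 1165166510327/36536699840 (s = 8 - (-4122907/(2 - 802*(-239)) + 2269231/(-953065)) = 8 - (-4122907/(2 + 191678) + 2269231*(-1/953065)) = 8 - (-4122907/191680 - 2269231/953065) = 8 - 1*(-872872911607/36536699840) = 8 + 872872911607/36536699840 = 1165166510327/36536699840 ≈ 31.890)
-s = -1*1165166510327/36536699840 = -1165166510327/36536699840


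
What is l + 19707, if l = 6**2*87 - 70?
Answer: 22769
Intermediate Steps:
l = 3062 (l = 36*87 - 70 = 3132 - 70 = 3062)
l + 19707 = 3062 + 19707 = 22769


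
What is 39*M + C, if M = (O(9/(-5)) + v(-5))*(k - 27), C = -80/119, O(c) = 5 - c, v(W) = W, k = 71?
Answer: 1837436/595 ≈ 3088.1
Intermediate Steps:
C = -80/119 (C = -80*1/119 = -80/119 ≈ -0.67227)
M = 396/5 (M = ((5 - 9/(-5)) - 5)*(71 - 27) = ((5 - 9*(-1)/5) - 5)*44 = ((5 - 1*(-9/5)) - 5)*44 = ((5 + 9/5) - 5)*44 = (34/5 - 5)*44 = (9/5)*44 = 396/5 ≈ 79.200)
39*M + C = 39*(396/5) - 80/119 = 15444/5 - 80/119 = 1837436/595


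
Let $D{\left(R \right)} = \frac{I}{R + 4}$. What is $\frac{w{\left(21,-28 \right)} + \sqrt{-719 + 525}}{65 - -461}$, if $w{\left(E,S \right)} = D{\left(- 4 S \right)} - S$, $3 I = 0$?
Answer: $\frac{14}{263} + \frac{i \sqrt{194}}{526} \approx 0.053232 + 0.02648 i$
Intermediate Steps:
$I = 0$ ($I = \frac{1}{3} \cdot 0 = 0$)
$D{\left(R \right)} = 0$ ($D{\left(R \right)} = \frac{0}{R + 4} = \frac{0}{4 + R} = 0$)
$w{\left(E,S \right)} = - S$ ($w{\left(E,S \right)} = 0 - S = - S$)
$\frac{w{\left(21,-28 \right)} + \sqrt{-719 + 525}}{65 - -461} = \frac{\left(-1\right) \left(-28\right) + \sqrt{-719 + 525}}{65 - -461} = \frac{28 + \sqrt{-194}}{65 + 461} = \frac{28 + i \sqrt{194}}{526} = \left(28 + i \sqrt{194}\right) \frac{1}{526} = \frac{14}{263} + \frac{i \sqrt{194}}{526}$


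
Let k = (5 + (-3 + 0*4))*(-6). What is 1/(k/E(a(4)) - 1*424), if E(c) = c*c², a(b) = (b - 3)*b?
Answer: -16/6787 ≈ -0.0023574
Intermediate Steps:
a(b) = b*(-3 + b) (a(b) = (-3 + b)*b = b*(-3 + b))
k = -12 (k = (5 + (-3 + 0))*(-6) = (5 - 3)*(-6) = 2*(-6) = -12)
E(c) = c³
1/(k/E(a(4)) - 1*424) = 1/(-12*1/(64*(-3 + 4)³) - 1*424) = 1/(-12/((4*1)³) - 424) = 1/(-12/(4³) - 424) = 1/(-12/64 - 424) = 1/(-12*1/64 - 424) = 1/(-3/16 - 424) = 1/(-6787/16) = -16/6787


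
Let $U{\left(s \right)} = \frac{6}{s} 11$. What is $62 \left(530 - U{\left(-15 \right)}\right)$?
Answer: $\frac{165664}{5} \approx 33133.0$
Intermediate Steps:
$U{\left(s \right)} = \frac{66}{s}$
$62 \left(530 - U{\left(-15 \right)}\right) = 62 \left(530 - \frac{66}{-15}\right) = 62 \left(530 - 66 \left(- \frac{1}{15}\right)\right) = 62 \left(530 - - \frac{22}{5}\right) = 62 \left(530 + \frac{22}{5}\right) = 62 \cdot \frac{2672}{5} = \frac{165664}{5}$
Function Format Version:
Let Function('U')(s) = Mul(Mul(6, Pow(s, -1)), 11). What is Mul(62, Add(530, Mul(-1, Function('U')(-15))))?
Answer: Rational(165664, 5) ≈ 33133.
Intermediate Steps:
Function('U')(s) = Mul(66, Pow(s, -1))
Mul(62, Add(530, Mul(-1, Function('U')(-15)))) = Mul(62, Add(530, Mul(-1, Mul(66, Pow(-15, -1))))) = Mul(62, Add(530, Mul(-1, Mul(66, Rational(-1, 15))))) = Mul(62, Add(530, Mul(-1, Rational(-22, 5)))) = Mul(62, Add(530, Rational(22, 5))) = Mul(62, Rational(2672, 5)) = Rational(165664, 5)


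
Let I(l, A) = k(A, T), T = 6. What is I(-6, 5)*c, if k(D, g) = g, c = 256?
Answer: 1536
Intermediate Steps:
I(l, A) = 6
I(-6, 5)*c = 6*256 = 1536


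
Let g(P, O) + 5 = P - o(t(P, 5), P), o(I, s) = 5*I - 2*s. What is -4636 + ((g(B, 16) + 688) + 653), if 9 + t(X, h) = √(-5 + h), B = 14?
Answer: -3213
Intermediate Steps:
t(X, h) = -9 + √(-5 + h)
o(I, s) = -2*s + 5*I
g(P, O) = 40 + 3*P (g(P, O) = -5 + (P - (-2*P + 5*(-9 + √(-5 + 5)))) = -5 + (P - (-2*P + 5*(-9 + √0))) = -5 + (P - (-2*P + 5*(-9 + 0))) = -5 + (P - (-2*P + 5*(-9))) = -5 + (P - (-2*P - 45)) = -5 + (P - (-45 - 2*P)) = -5 + (P + (45 + 2*P)) = -5 + (45 + 3*P) = 40 + 3*P)
-4636 + ((g(B, 16) + 688) + 653) = -4636 + (((40 + 3*14) + 688) + 653) = -4636 + (((40 + 42) + 688) + 653) = -4636 + ((82 + 688) + 653) = -4636 + (770 + 653) = -4636 + 1423 = -3213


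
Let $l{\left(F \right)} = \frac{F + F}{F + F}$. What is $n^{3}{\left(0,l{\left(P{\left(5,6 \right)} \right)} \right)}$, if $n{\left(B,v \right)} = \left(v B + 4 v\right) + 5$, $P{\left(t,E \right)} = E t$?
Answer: $729$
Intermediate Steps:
$l{\left(F \right)} = 1$ ($l{\left(F \right)} = \frac{2 F}{2 F} = 2 F \frac{1}{2 F} = 1$)
$n{\left(B,v \right)} = 5 + 4 v + B v$ ($n{\left(B,v \right)} = \left(B v + 4 v\right) + 5 = \left(4 v + B v\right) + 5 = 5 + 4 v + B v$)
$n^{3}{\left(0,l{\left(P{\left(5,6 \right)} \right)} \right)} = \left(5 + 4 \cdot 1 + 0 \cdot 1\right)^{3} = \left(5 + 4 + 0\right)^{3} = 9^{3} = 729$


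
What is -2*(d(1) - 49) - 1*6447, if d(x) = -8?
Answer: -6333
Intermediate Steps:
-2*(d(1) - 49) - 1*6447 = -2*(-8 - 49) - 1*6447 = -2*(-57) - 6447 = 114 - 6447 = -6333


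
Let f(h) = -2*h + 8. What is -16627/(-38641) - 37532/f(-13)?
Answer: -42638491/38641 ≈ -1103.5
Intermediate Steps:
f(h) = 8 - 2*h
-16627/(-38641) - 37532/f(-13) = -16627/(-38641) - 37532/(8 - 2*(-13)) = -16627*(-1/38641) - 37532/(8 + 26) = 16627/38641 - 37532/34 = 16627/38641 - 37532*1/34 = 16627/38641 - 18766/17 = -42638491/38641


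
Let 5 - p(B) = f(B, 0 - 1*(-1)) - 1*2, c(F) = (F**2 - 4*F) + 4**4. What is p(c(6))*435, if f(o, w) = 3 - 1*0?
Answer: 1740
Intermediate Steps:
f(o, w) = 3 (f(o, w) = 3 + 0 = 3)
c(F) = 256 + F**2 - 4*F (c(F) = (F**2 - 4*F) + 256 = 256 + F**2 - 4*F)
p(B) = 4 (p(B) = 5 - (3 - 1*2) = 5 - (3 - 2) = 5 - 1*1 = 5 - 1 = 4)
p(c(6))*435 = 4*435 = 1740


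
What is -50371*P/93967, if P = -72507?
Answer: 3652250097/93967 ≈ 38867.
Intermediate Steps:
-50371*P/93967 = -50371/(93967/(-72507)) = -50371/(93967*(-1/72507)) = -50371/(-93967/72507) = -50371*(-72507/93967) = 3652250097/93967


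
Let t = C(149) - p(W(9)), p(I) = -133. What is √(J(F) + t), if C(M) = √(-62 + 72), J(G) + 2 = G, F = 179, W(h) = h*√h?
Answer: √(310 + √10) ≈ 17.696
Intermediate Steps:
W(h) = h^(3/2)
J(G) = -2 + G
C(M) = √10
t = 133 + √10 (t = √10 - 1*(-133) = √10 + 133 = 133 + √10 ≈ 136.16)
√(J(F) + t) = √((-2 + 179) + (133 + √10)) = √(177 + (133 + √10)) = √(310 + √10)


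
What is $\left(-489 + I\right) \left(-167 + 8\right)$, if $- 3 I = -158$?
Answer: $69377$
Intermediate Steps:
$I = \frac{158}{3}$ ($I = \left(- \frac{1}{3}\right) \left(-158\right) = \frac{158}{3} \approx 52.667$)
$\left(-489 + I\right) \left(-167 + 8\right) = \left(-489 + \frac{158}{3}\right) \left(-167 + 8\right) = \left(- \frac{1309}{3}\right) \left(-159\right) = 69377$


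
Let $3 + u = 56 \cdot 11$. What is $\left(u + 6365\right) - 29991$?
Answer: $-23013$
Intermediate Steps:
$u = 613$ ($u = -3 + 56 \cdot 11 = -3 + 616 = 613$)
$\left(u + 6365\right) - 29991 = \left(613 + 6365\right) - 29991 = 6978 - 29991 = -23013$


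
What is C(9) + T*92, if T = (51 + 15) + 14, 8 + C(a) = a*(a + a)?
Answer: 7514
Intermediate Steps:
C(a) = -8 + 2*a² (C(a) = -8 + a*(a + a) = -8 + a*(2*a) = -8 + 2*a²)
T = 80 (T = 66 + 14 = 80)
C(9) + T*92 = (-8 + 2*9²) + 80*92 = (-8 + 2*81) + 7360 = (-8 + 162) + 7360 = 154 + 7360 = 7514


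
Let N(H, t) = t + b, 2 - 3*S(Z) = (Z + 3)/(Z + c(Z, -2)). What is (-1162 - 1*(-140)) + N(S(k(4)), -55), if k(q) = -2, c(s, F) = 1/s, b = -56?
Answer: -1133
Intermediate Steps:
c(s, F) = 1/s
S(Z) = 2/3 - (3 + Z)/(3*(Z + 1/Z)) (S(Z) = 2/3 - (Z + 3)/(3*(Z + 1/Z)) = 2/3 - (3 + Z)/(3*(Z + 1/Z)))
N(H, t) = -56 + t (N(H, t) = t - 56 = -56 + t)
(-1162 - 1*(-140)) + N(S(k(4)), -55) = (-1162 - 1*(-140)) + (-56 - 55) = (-1162 + 140) - 111 = -1022 - 111 = -1133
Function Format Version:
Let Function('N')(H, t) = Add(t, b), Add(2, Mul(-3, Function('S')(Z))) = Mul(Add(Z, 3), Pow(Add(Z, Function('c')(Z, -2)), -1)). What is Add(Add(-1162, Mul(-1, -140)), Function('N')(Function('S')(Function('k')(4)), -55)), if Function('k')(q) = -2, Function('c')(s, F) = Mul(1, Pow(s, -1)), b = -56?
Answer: -1133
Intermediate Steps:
Function('c')(s, F) = Pow(s, -1)
Function('S')(Z) = Add(Rational(2, 3), Mul(Rational(-1, 3), Pow(Add(Z, Pow(Z, -1)), -1), Add(3, Z))) (Function('S')(Z) = Add(Rational(2, 3), Mul(Rational(-1, 3), Mul(Add(Z, 3), Pow(Add(Z, Pow(Z, -1)), -1)))) = Add(Rational(2, 3), Mul(Rational(-1, 3), Mul(Add(3, Z), Pow(Add(Z, Pow(Z, -1)), -1)))) = Add(Rational(2, 3), Mul(Rational(-1, 3), Mul(Pow(Add(Z, Pow(Z, -1)), -1), Add(3, Z)))) = Add(Rational(2, 3), Mul(Rational(-1, 3), Pow(Add(Z, Pow(Z, -1)), -1), Add(3, Z))))
Function('N')(H, t) = Add(-56, t) (Function('N')(H, t) = Add(t, -56) = Add(-56, t))
Add(Add(-1162, Mul(-1, -140)), Function('N')(Function('S')(Function('k')(4)), -55)) = Add(Add(-1162, Mul(-1, -140)), Add(-56, -55)) = Add(Add(-1162, 140), -111) = Add(-1022, -111) = -1133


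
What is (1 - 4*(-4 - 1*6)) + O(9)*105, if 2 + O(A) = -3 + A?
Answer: 461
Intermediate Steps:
O(A) = -5 + A (O(A) = -2 + (-3 + A) = -5 + A)
(1 - 4*(-4 - 1*6)) + O(9)*105 = (1 - 4*(-4 - 1*6)) + (-5 + 9)*105 = (1 - 4*(-4 - 6)) + 4*105 = (1 - 4*(-10)) + 420 = (1 + 40) + 420 = 41 + 420 = 461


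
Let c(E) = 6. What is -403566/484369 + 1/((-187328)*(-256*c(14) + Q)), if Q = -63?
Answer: -120883138940783/145086665775168 ≈ -0.83318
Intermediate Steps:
-403566/484369 + 1/((-187328)*(-256*c(14) + Q)) = -403566/484369 + 1/((-187328)*(-256*6 - 63)) = -403566*1/484369 - 1/(187328*(-1536 - 63)) = -403566/484369 - 1/187328/(-1599) = -403566/484369 - 1/187328*(-1/1599) = -403566/484369 + 1/299537472 = -120883138940783/145086665775168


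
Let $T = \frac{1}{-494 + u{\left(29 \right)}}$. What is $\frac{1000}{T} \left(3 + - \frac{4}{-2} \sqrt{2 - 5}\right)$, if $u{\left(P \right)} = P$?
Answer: $-1395000 - 930000 i \sqrt{3} \approx -1.395 \cdot 10^{6} - 1.6108 \cdot 10^{6} i$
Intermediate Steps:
$T = - \frac{1}{465}$ ($T = \frac{1}{-494 + 29} = \frac{1}{-465} = - \frac{1}{465} \approx -0.0021505$)
$\frac{1000}{T} \left(3 + - \frac{4}{-2} \sqrt{2 - 5}\right) = \frac{1000}{- \frac{1}{465}} \left(3 + - \frac{4}{-2} \sqrt{2 - 5}\right) = 1000 \left(-465\right) \left(3 + \left(-4\right) \left(- \frac{1}{2}\right) \sqrt{-3}\right) = - 465000 \left(3 + 2 i \sqrt{3}\right) = -1395000 - 930000 i \sqrt{3}$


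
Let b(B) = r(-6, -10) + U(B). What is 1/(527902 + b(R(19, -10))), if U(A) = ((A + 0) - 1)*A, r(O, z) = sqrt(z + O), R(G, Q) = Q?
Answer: 132003/69699168040 - I/69699168040 ≈ 1.8939e-6 - 1.4347e-11*I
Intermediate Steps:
r(O, z) = sqrt(O + z)
U(A) = A*(-1 + A) (U(A) = (A - 1)*A = (-1 + A)*A = A*(-1 + A))
b(B) = 4*I + B*(-1 + B) (b(B) = sqrt(-6 - 10) + B*(-1 + B) = sqrt(-16) + B*(-1 + B) = 4*I + B*(-1 + B))
1/(527902 + b(R(19, -10))) = 1/(527902 + (4*I - 10*(-1 - 10))) = 1/(527902 + (4*I - 10*(-11))) = 1/(527902 + (4*I + 110)) = 1/(527902 + (110 + 4*I)) = 1/(528012 + 4*I) = (528012 - 4*I)/278796672160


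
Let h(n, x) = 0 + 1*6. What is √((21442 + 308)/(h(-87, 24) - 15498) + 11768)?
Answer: √78444648282/2582 ≈ 108.47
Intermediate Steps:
h(n, x) = 6 (h(n, x) = 0 + 6 = 6)
√((21442 + 308)/(h(-87, 24) - 15498) + 11768) = √((21442 + 308)/(6 - 15498) + 11768) = √(21750/(-15492) + 11768) = √(21750*(-1/15492) + 11768) = √(-3625/2582 + 11768) = √(30381351/2582) = √78444648282/2582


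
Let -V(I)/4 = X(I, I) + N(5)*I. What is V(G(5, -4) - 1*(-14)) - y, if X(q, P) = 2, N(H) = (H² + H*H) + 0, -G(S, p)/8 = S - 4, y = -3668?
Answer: 2460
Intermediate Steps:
G(S, p) = 32 - 8*S (G(S, p) = -8*(S - 4) = -8*(-4 + S) = 32 - 8*S)
N(H) = 2*H² (N(H) = (H² + H²) + 0 = 2*H² + 0 = 2*H²)
V(I) = -8 - 200*I (V(I) = -4*(2 + (2*5²)*I) = -4*(2 + (2*25)*I) = -4*(2 + 50*I) = -8 - 200*I)
V(G(5, -4) - 1*(-14)) - y = (-8 - 200*((32 - 8*5) - 1*(-14))) - 1*(-3668) = (-8 - 200*((32 - 40) + 14)) + 3668 = (-8 - 200*(-8 + 14)) + 3668 = (-8 - 200*6) + 3668 = (-8 - 1200) + 3668 = -1208 + 3668 = 2460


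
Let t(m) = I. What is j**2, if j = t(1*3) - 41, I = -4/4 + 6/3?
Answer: 1600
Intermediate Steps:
I = 1 (I = -4*1/4 + 6*(1/3) = -1 + 2 = 1)
t(m) = 1
j = -40 (j = 1 - 41 = -40)
j**2 = (-40)**2 = 1600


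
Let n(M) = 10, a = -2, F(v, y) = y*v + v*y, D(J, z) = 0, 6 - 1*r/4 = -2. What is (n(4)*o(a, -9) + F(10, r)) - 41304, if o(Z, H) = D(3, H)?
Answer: -40664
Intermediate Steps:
r = 32 (r = 24 - 4*(-2) = 24 + 8 = 32)
F(v, y) = 2*v*y (F(v, y) = v*y + v*y = 2*v*y)
o(Z, H) = 0
(n(4)*o(a, -9) + F(10, r)) - 41304 = (10*0 + 2*10*32) - 41304 = (0 + 640) - 41304 = 640 - 41304 = -40664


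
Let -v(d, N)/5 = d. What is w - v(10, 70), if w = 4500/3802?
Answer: 97300/1901 ≈ 51.184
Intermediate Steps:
v(d, N) = -5*d
w = 2250/1901 (w = 4500*(1/3802) = 2250/1901 ≈ 1.1836)
w - v(10, 70) = 2250/1901 - (-5)*10 = 2250/1901 - 1*(-50) = 2250/1901 + 50 = 97300/1901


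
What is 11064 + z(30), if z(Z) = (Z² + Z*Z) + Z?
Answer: 12894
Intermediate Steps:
z(Z) = Z + 2*Z² (z(Z) = (Z² + Z²) + Z = 2*Z² + Z = Z + 2*Z²)
11064 + z(30) = 11064 + 30*(1 + 2*30) = 11064 + 30*(1 + 60) = 11064 + 30*61 = 11064 + 1830 = 12894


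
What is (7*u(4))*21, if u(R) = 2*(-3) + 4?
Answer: -294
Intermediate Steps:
u(R) = -2 (u(R) = -6 + 4 = -2)
(7*u(4))*21 = (7*(-2))*21 = -14*21 = -294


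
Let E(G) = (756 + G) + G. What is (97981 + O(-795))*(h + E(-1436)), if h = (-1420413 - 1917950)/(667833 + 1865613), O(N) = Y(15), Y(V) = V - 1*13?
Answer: -58399066647813/281494 ≈ -2.0746e+8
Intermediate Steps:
E(G) = 756 + 2*G
Y(V) = -13 + V (Y(V) = V - 13 = -13 + V)
O(N) = 2 (O(N) = -13 + 15 = 2)
h = -3338363/2533446 ≈ -1.3177
(97981 + O(-795))*(h + E(-1436)) = (97981 + 2)*(-3338363/2533446 + (756 + 2*(-1436))) = 97983*(-3338363/2533446 + (756 - 2872)) = 97983*(-3338363/2533446 - 2116) = 97983*(-5364110099/2533446) = -58399066647813/281494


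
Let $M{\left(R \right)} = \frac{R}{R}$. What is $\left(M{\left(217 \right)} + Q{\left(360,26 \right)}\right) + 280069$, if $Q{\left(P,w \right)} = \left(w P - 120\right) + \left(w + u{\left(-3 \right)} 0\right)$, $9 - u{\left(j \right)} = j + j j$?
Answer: $289336$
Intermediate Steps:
$M{\left(R \right)} = 1$
$u{\left(j \right)} = 9 - j - j^{2}$ ($u{\left(j \right)} = 9 - \left(j + j j\right) = 9 - \left(j + j^{2}\right) = 9 - j - j^{2}$)
$Q{\left(P,w \right)} = -120 + w + P w$ ($Q{\left(P,w \right)} = \left(w P - 120\right) + \left(w + \left(9 - -3 - \left(-3\right)^{2}\right) 0\right) = \left(P w - 120\right) + \left(w + \left(9 + 3 - 9\right) 0\right) = \left(-120 + P w\right) + \left(w + \left(9 + 3 - 9\right) 0\right) = \left(-120 + P w\right) + \left(w + 3 \cdot 0\right) = \left(-120 + P w\right) + \left(w + 0\right) = \left(-120 + P w\right) + w = -120 + w + P w$)
$\left(M{\left(217 \right)} + Q{\left(360,26 \right)}\right) + 280069 = \left(1 + \left(-120 + 26 + 360 \cdot 26\right)\right) + 280069 = \left(1 + \left(-120 + 26 + 9360\right)\right) + 280069 = \left(1 + 9266\right) + 280069 = 9267 + 280069 = 289336$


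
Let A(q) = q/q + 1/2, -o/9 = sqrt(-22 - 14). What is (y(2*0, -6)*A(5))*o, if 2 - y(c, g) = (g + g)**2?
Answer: 11502*I ≈ 11502.0*I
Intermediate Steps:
o = -54*I (o = -9*sqrt(-22 - 14) = -54*I ≈ -54.0*I)
y(c, g) = 2 - 4*g**2 (y(c, g) = 2 - (g + g)**2 = 2 - (2*g)**2 = 2 - 4*g**2)
A(q) = 3/2 (A(q) = 1 + 1*(1/2) = 1 + 1/2 = 3/2)
(y(2*0, -6)*A(5))*o = ((2 - 4*(-6)**2)*(3/2))*(-54*I) = ((2 - 4*36)*(3/2))*(-54*I) = ((2 - 144)*(3/2))*(-54*I) = (-142*3/2)*(-54*I) = -(-11502)*I = 11502*I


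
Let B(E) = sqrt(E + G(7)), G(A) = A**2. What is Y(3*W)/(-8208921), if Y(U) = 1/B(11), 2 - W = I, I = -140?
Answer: -sqrt(15)/246267630 ≈ -1.5727e-8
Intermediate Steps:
W = 142 (W = 2 - 1*(-140) = 2 + 140 = 142)
B(E) = sqrt(49 + E) (B(E) = sqrt(E + 7**2) = sqrt(E + 49) = sqrt(49 + E))
Y(U) = sqrt(15)/30 (Y(U) = 1/(sqrt(49 + 11)) = 1/(sqrt(60)) = 1/(2*sqrt(15)) = sqrt(15)/30)
Y(3*W)/(-8208921) = (sqrt(15)/30)/(-8208921) = (sqrt(15)/30)*(-1/8208921) = -sqrt(15)/246267630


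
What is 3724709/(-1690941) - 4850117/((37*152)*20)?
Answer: -8620216958417/190197043680 ≈ -45.323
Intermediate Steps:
3724709/(-1690941) - 4850117/((37*152)*20) = 3724709*(-1/1690941) - 4850117/(5624*20) = -3724709/1690941 - 4850117/112480 = -8620216958417/190197043680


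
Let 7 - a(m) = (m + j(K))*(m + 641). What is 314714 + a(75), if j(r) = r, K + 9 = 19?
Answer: 253861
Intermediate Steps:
K = 10 (K = -9 + 19 = 10)
a(m) = 7 - (10 + m)*(641 + m) (a(m) = 7 - (m + 10)*(m + 641) = 7 - (10 + m)*(641 + m))
314714 + a(75) = 314714 + (-6403 - 1*75² - 651*75) = 314714 + (-6403 - 1*5625 - 48825) = 314714 + (-6403 - 5625 - 48825) = 314714 - 60853 = 253861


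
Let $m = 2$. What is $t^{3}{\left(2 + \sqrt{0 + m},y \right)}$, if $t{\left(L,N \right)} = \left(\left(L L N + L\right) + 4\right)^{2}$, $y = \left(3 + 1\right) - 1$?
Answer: $2898889928 + 2049802560 \sqrt{2} \approx 5.7977 \cdot 10^{9}$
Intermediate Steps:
$y = 3$ ($y = 4 - 1 = 3$)
$t{\left(L,N \right)} = \left(4 + L + N L^{2}\right)^{2}$ ($t{\left(L,N \right)} = \left(\left(L^{2} N + L\right) + 4\right)^{2} = \left(\left(N L^{2} + L\right) + 4\right)^{2} = \left(\left(L + N L^{2}\right) + 4\right)^{2} = \left(4 + L + N L^{2}\right)^{2}$)
$t^{3}{\left(2 + \sqrt{0 + m},y \right)} = \left(\left(4 + \left(2 + \sqrt{0 + 2}\right) + 3 \left(2 + \sqrt{0 + 2}\right)^{2}\right)^{2}\right)^{3} = \left(\left(4 + \left(2 + \sqrt{2}\right) + 3 \left(2 + \sqrt{2}\right)^{2}\right)^{2}\right)^{3} = \left(\left(6 + \sqrt{2} + 3 \left(2 + \sqrt{2}\right)^{2}\right)^{2}\right)^{3} = \left(6 + \sqrt{2} + 3 \left(2 + \sqrt{2}\right)^{2}\right)^{6}$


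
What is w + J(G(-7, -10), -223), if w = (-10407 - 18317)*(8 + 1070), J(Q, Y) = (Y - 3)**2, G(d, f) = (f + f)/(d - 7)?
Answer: -30913396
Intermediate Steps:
G(d, f) = 2*f/(-7 + d) (G(d, f) = (2*f)/(-7 + d) = 2*f/(-7 + d))
J(Q, Y) = (-3 + Y)**2
w = -30964472 (w = -28724*1078 = -30964472)
w + J(G(-7, -10), -223) = -30964472 + (-3 - 223)**2 = -30964472 + (-226)**2 = -30964472 + 51076 = -30913396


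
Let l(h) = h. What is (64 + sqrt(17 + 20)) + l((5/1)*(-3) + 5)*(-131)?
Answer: 1374 + sqrt(37) ≈ 1380.1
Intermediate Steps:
(64 + sqrt(17 + 20)) + l((5/1)*(-3) + 5)*(-131) = (64 + sqrt(17 + 20)) + ((5/1)*(-3) + 5)*(-131) = (64 + sqrt(37)) + ((5*1)*(-3) + 5)*(-131) = (64 + sqrt(37)) + (5*(-3) + 5)*(-131) = (64 + sqrt(37)) + (-15 + 5)*(-131) = (64 + sqrt(37)) - 10*(-131) = (64 + sqrt(37)) + 1310 = 1374 + sqrt(37)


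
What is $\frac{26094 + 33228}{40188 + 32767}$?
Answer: $\frac{59322}{72955} \approx 0.81313$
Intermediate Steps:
$\frac{26094 + 33228}{40188 + 32767} = \frac{59322}{72955}$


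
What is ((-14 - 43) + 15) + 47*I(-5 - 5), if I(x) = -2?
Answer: -136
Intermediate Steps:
((-14 - 43) + 15) + 47*I(-5 - 5) = ((-14 - 43) + 15) + 47*(-2) = (-57 + 15) - 94 = -42 - 94 = -136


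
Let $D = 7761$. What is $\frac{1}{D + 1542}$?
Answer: $\frac{1}{9303} \approx 0.00010749$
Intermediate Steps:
$\frac{1}{D + 1542} = \frac{1}{7761 + 1542} = \frac{1}{9303}$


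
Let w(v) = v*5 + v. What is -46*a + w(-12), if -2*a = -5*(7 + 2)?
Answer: -1107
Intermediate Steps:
w(v) = 6*v (w(v) = 5*v + v = 6*v)
a = 45/2 (a = -(-5)*(7 + 2)/2 = -(-5)*9/2 = -1/2*(-45) = 45/2 ≈ 22.500)
-46*a + w(-12) = -46*45/2 + 6*(-12) = -1035 - 72 = -1107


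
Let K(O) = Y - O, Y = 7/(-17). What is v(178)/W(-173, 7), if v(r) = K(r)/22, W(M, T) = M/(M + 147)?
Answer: -39429/32351 ≈ -1.2188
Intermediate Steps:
Y = -7/17 (Y = 7*(-1/17) = -7/17 ≈ -0.41176)
W(M, T) = M/(147 + M)
K(O) = -7/17 - O
v(r) = -7/374 - r/22 (v(r) = (-7/17 - r)/22 = (-7/17 - r)*(1/22) = -7/374 - r/22)
v(178)/W(-173, 7) = (-7/374 - 1/22*178)/((-173/(147 - 173))) = (-7/374 - 89/11)/((-173/(-26))) = -3033/(374*((-173*(-1/26)))) = -3033/(374*173/26) = -3033/374*26/173 = -39429/32351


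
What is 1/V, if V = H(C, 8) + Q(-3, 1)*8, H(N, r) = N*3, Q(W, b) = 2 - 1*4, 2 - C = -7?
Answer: 1/11 ≈ 0.090909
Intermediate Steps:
C = 9 (C = 2 - 1*(-7) = 2 + 7 = 9)
Q(W, b) = -2 (Q(W, b) = 2 - 4 = -2)
H(N, r) = 3*N
V = 11 (V = 3*9 - 2*8 = 27 - 16 = 11)
1/V = 1/11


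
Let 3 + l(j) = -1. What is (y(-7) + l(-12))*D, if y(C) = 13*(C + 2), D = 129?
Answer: -8901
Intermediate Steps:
l(j) = -4 (l(j) = -3 - 1 = -4)
y(C) = 26 + 13*C (y(C) = 13*(2 + C) = 26 + 13*C)
(y(-7) + l(-12))*D = ((26 + 13*(-7)) - 4)*129 = ((26 - 91) - 4)*129 = (-65 - 4)*129 = -69*129 = -8901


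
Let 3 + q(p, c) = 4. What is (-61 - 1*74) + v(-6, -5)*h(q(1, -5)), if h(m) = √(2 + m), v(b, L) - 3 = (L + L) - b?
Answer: -135 - √3 ≈ -136.73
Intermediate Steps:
q(p, c) = 1 (q(p, c) = -3 + 4 = 1)
v(b, L) = 3 - b + 2*L (v(b, L) = 3 + ((L + L) - b) = 3 + (2*L - b) = 3 + (-b + 2*L) = 3 - b + 2*L)
(-61 - 1*74) + v(-6, -5)*h(q(1, -5)) = (-61 - 1*74) + (3 - 1*(-6) + 2*(-5))*√(2 + 1) = (-61 - 74) + (3 + 6 - 10)*√3 = -135 - √3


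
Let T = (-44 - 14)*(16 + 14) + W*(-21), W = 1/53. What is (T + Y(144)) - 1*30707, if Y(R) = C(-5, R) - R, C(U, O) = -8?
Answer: -1727768/53 ≈ -32599.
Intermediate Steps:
W = 1/53 ≈ 0.018868
T = -92241/53 (T = (-44 - 14)*(16 + 14) + (1/53)*(-21) = -58*30 - 21/53 = -1740 - 21/53 = -92241/53 ≈ -1740.4)
Y(R) = -8 - R
(T + Y(144)) - 1*30707 = (-92241/53 + (-8 - 1*144)) - 1*30707 = (-92241/53 + (-8 - 144)) - 30707 = (-92241/53 - 152) - 30707 = -100297/53 - 30707 = -1727768/53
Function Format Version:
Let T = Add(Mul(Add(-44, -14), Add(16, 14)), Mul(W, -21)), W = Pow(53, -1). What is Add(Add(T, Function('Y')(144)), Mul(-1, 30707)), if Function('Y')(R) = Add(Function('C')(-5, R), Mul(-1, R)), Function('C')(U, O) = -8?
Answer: Rational(-1727768, 53) ≈ -32599.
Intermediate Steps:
W = Rational(1, 53) ≈ 0.018868
T = Rational(-92241, 53) (T = Add(Mul(Add(-44, -14), Add(16, 14)), Mul(Rational(1, 53), -21)) = Add(Mul(-58, 30), Rational(-21, 53)) = Add(-1740, Rational(-21, 53)) = Rational(-92241, 53) ≈ -1740.4)
Function('Y')(R) = Add(-8, Mul(-1, R))
Add(Add(T, Function('Y')(144)), Mul(-1, 30707)) = Add(Add(Rational(-92241, 53), Add(-8, Mul(-1, 144))), Mul(-1, 30707)) = Add(Add(Rational(-92241, 53), Add(-8, -144)), -30707) = Add(Add(Rational(-92241, 53), -152), -30707) = Add(Rational(-100297, 53), -30707) = Rational(-1727768, 53)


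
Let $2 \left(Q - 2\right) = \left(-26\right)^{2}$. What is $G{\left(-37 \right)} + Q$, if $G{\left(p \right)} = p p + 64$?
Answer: $1773$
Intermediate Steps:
$G{\left(p \right)} = 64 + p^{2}$ ($G{\left(p \right)} = p^{2} + 64 = 64 + p^{2}$)
$Q = 340$ ($Q = 2 + \frac{\left(-26\right)^{2}}{2} = 2 + \frac{1}{2} \cdot 676 = 2 + 338 = 340$)
$G{\left(-37 \right)} + Q = \left(64 + \left(-37\right)^{2}\right) + 340 = \left(64 + 1369\right) + 340 = 1433 + 340 = 1773$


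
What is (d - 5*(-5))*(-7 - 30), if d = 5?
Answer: -1110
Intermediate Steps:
(d - 5*(-5))*(-7 - 30) = (5 - 5*(-5))*(-7 - 30) = (5 + 25)*(-37) = 30*(-37) = -1110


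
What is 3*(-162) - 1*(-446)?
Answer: -40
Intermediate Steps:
3*(-162) - 1*(-446) = -486 + 446 = -40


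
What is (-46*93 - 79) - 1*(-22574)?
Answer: 18217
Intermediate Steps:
(-46*93 - 79) - 1*(-22574) = (-4278 - 79) + 22574 = -4357 + 22574 = 18217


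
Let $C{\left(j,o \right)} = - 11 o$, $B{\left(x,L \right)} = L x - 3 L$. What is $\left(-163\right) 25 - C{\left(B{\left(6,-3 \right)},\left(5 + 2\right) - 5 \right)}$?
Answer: $-4053$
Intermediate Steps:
$B{\left(x,L \right)} = - 3 L + L x$
$\left(-163\right) 25 - C{\left(B{\left(6,-3 \right)},\left(5 + 2\right) - 5 \right)} = \left(-163\right) 25 - - 11 \left(\left(5 + 2\right) - 5\right) = -4075 - - 11 \left(7 - 5\right) = -4075 - \left(-11\right) 2 = -4075 - -22 = -4075 + 22 = -4053$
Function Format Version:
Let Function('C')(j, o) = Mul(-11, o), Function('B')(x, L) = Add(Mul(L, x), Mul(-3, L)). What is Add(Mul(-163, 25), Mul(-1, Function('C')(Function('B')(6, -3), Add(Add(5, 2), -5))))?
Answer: -4053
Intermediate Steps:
Function('B')(x, L) = Add(Mul(-3, L), Mul(L, x))
Add(Mul(-163, 25), Mul(-1, Function('C')(Function('B')(6, -3), Add(Add(5, 2), -5)))) = Add(Mul(-163, 25), Mul(-1, Mul(-11, Add(Add(5, 2), -5)))) = Add(-4075, Mul(-1, Mul(-11, Add(7, -5)))) = Add(-4075, Mul(-1, Mul(-11, 2))) = Add(-4075, Mul(-1, -22)) = Add(-4075, 22) = -4053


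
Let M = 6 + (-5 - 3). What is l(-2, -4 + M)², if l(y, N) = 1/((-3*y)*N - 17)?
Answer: 1/2809 ≈ 0.00035600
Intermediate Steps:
M = -2 (M = 6 - 8 = -2)
l(y, N) = 1/(-17 - 3*N*y) (l(y, N) = 1/(-3*N*y - 17) = 1/(-17 - 3*N*y))
l(-2, -4 + M)² = (-1/(17 + 3*(-4 - 2)*(-2)))² = (-1/(17 + 3*(-6)*(-2)))² = (-1/(17 + 36))² = (-1/53)² = 1/2809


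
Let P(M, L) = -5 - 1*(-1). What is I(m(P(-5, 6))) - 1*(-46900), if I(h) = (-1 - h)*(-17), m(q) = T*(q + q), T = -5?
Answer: 47597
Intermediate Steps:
P(M, L) = -4 (P(M, L) = -5 + 1 = -4)
m(q) = -10*q (m(q) = -5*(q + q) = -10*q)
I(h) = 17 + 17*h
I(m(P(-5, 6))) - 1*(-46900) = (17 + 17*(-10*(-4))) - 1*(-46900) = (17 + 17*40) + 46900 = (17 + 680) + 46900 = 697 + 46900 = 47597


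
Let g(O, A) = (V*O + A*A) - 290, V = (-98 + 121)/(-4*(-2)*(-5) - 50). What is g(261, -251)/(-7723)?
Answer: -626443/77230 ≈ -8.1114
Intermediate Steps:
V = -23/90 (V = 23/(8*(-5) - 50) = 23/(-40 - 50) = 23/(-90) = 23*(-1/90) = -23/90 ≈ -0.25556)
g(O, A) = -290 + A² - 23*O/90 (g(O, A) = (-23*O/90 + A*A) - 290 = (-23*O/90 + A²) - 290 = (A² - 23*O/90) - 290 = -290 + A² - 23*O/90)
g(261, -251)/(-7723) = (-290 + (-251)² - 23/90*261)/(-7723) = (-290 + 63001 - 667/10)*(-1/7723) = (626443/10)*(-1/7723) = -626443/77230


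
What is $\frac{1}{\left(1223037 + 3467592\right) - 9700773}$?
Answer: $- \frac{1}{5010144} \approx -1.9959 \cdot 10^{-7}$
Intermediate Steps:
$\frac{1}{\left(1223037 + 3467592\right) - 9700773} = \frac{1}{4690629 - 9700773} = \frac{1}{-5010144} = - \frac{1}{5010144}$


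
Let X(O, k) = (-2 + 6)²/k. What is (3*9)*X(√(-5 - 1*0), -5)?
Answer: -432/5 ≈ -86.400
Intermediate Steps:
X(O, k) = 16/k (X(O, k) = 4²/k = 16/k)
(3*9)*X(√(-5 - 1*0), -5) = (3*9)*(16/(-5)) = 27*(16*(-⅕)) = 27*(-16/5) = -432/5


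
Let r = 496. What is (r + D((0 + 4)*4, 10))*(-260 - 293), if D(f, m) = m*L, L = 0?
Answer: -274288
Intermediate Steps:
D(f, m) = 0 (D(f, m) = m*0 = 0)
(r + D((0 + 4)*4, 10))*(-260 - 293) = (496 + 0)*(-260 - 293) = 496*(-553) = -274288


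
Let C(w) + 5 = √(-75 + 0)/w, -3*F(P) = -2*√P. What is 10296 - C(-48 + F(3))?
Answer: 10301 + 15*I/3454 + 180*I*√3/1727 ≈ 10301.0 + 0.18487*I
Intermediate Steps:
F(P) = 2*√P/3 (F(P) = -(-2)*√P/3 = 2*√P/3)
C(w) = -5 + 5*I*√3/w (C(w) = -5 + √(-75 + 0)/w = -5 + √(-75)/w = -5 + (5*I*√3)/w = -5 + 5*I*√3/w)
10296 - C(-48 + F(3)) = 10296 - (-5 + 5*I*√3/(-48 + 2*√3/3)) = 10296 + (5 - 5*I*√3/(-48 + 2*√3/3)) = 10301 - 5*I*√3/(-48 + 2*√3/3)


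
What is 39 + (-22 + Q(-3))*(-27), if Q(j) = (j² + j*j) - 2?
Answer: 201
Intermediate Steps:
Q(j) = -2 + 2*j² (Q(j) = (j² + j²) - 2 = 2*j² - 2 = -2 + 2*j²)
39 + (-22 + Q(-3))*(-27) = 39 + (-22 + (-2 + 2*(-3)²))*(-27) = 39 + (-22 + (-2 + 2*9))*(-27) = 39 + (-22 + (-2 + 18))*(-27) = 39 + (-22 + 16)*(-27) = 39 - 6*(-27) = 39 + 162 = 201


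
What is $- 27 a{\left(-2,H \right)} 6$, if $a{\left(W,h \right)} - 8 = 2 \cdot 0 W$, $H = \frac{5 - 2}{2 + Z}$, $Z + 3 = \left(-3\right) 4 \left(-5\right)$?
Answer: $-1296$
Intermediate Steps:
$Z = 57$ ($Z = -3 + \left(-3\right) 4 \left(-5\right) = -3 - -60 = -3 + 60 = 57$)
$H = \frac{3}{59}$ ($H = \frac{5 - 2}{2 + 57} = \frac{3}{59} \approx 0.050847$)
$a{\left(W,h \right)} = 8$ ($a{\left(W,h \right)} = 8 + 2 \cdot 0 W = 8 + 2 \cdot 0 = 8 + 0 = 8$)
$- 27 a{\left(-2,H \right)} 6 = \left(-27\right) 8 \cdot 6 = \left(-216\right) 6 = -1296$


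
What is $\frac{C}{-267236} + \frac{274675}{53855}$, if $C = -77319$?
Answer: $\frac{15513412609}{2878398956} \approx 5.3896$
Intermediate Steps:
$\frac{C}{-267236} + \frac{274675}{53855} = - \frac{77319}{-267236} + \frac{274675}{53855} = \left(-77319\right) \left(- \frac{1}{267236}\right) + 274675 \cdot \frac{1}{53855} = \frac{77319}{267236} + \frac{54935}{10771} = \frac{15513412609}{2878398956}$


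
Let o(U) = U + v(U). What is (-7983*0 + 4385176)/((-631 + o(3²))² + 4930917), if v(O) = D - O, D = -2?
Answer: 2192588/2665803 ≈ 0.82249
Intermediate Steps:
v(O) = -2 - O
o(U) = -2 (o(U) = U + (-2 - U) = -2)
(-7983*0 + 4385176)/((-631 + o(3²))² + 4930917) = (-7983*0 + 4385176)/((-631 - 2)² + 4930917) = (0 + 4385176)/((-633)² + 4930917) = 4385176/(400689 + 4930917) = 4385176/5331606 = 4385176*(1/5331606) = 2192588/2665803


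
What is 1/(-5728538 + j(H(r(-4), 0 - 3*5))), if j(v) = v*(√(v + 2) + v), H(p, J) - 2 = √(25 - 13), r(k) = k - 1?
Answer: -1/(5728538 - 2*(1 + √3)*(2 + 2*√3 + √2*√(2 + √3))) ≈ -1.7457e-7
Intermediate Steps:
r(k) = -1 + k
H(p, J) = 2 + 2*√3 (H(p, J) = 2 + √(25 - 13) = 2 + √12 = 2 + 2*√3)
j(v) = v*(v + √(2 + v)) (j(v) = v*(√(2 + v) + v) = v*(v + √(2 + v)))
1/(-5728538 + j(H(r(-4), 0 - 3*5))) = 1/(-5728538 + (2 + 2*√3)*((2 + 2*√3) + √(2 + (2 + 2*√3)))) = 1/(-5728538 + (2 + 2*√3)*((2 + 2*√3) + √(4 + 2*√3))) = 1/(-5728538 + (2 + 2*√3)*(2 + √(4 + 2*√3) + 2*√3))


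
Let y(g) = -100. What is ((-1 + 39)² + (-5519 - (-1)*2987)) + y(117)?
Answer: -1188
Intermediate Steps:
((-1 + 39)² + (-5519 - (-1)*2987)) + y(117) = ((-1 + 39)² + (-5519 - (-1)*2987)) - 100 = (38² + (-5519 - 1*(-2987))) - 100 = (1444 + (-5519 + 2987)) - 100 = (1444 - 2532) - 100 = -1088 - 100 = -1188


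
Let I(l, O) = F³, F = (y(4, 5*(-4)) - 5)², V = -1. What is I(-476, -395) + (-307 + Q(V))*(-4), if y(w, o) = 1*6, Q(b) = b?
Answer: 1233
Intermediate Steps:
y(w, o) = 6
F = 1 (F = (6 - 5)² = 1² = 1)
I(l, O) = 1 (I(l, O) = 1³ = 1)
I(-476, -395) + (-307 + Q(V))*(-4) = 1 + (-307 - 1)*(-4) = 1 - 308*(-4) = 1 + 1232 = 1233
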